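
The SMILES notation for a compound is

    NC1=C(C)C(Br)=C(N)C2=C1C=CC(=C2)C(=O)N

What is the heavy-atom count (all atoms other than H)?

17

Every atom symbol written in the SMILES (organic subset) is one heavy atom; implicit H are not written.
Heavy atoms by element → Br:1, C:12, N:3, O:1.
Total: 17.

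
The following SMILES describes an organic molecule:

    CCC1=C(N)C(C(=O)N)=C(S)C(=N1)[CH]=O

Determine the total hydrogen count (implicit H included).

11

Walk through each heavy atom and fill implicit hydrogens from standard valence (C 4, N 3, O 2, S 2, halogen 1):
  atom 1: C, bond orders sum to 1 (valence 4) → 3 H
  atom 2: C, bond orders sum to 2 (valence 4) → 2 H
  atom 3: C, bond orders sum to 4 (valence 4) → 0 H
  atom 4: C, bond orders sum to 4 (valence 4) → 0 H
  atom 5: N, bond orders sum to 1 (valence 3) → 2 H
  atom 6: C, bond orders sum to 4 (valence 4) → 0 H
  atom 7: C, bond orders sum to 4 (valence 4) → 0 H
  atom 8: O, bond orders sum to 2 (valence 2) → 0 H
  atom 9: N, bond orders sum to 1 (valence 3) → 2 H
  atom 10: C, bond orders sum to 4 (valence 4) → 0 H
  atom 11: S, bond orders sum to 1 (valence 2) → 1 H
  atom 12: C, bond orders sum to 4 (valence 4) → 0 H
  atom 13: N, bond orders sum to 3 (valence 3) → 0 H
  atom 14: C with explicit H count 1
  atom 15: O, bond orders sum to 2 (valence 2) → 0 H
Total hydrogens: 11.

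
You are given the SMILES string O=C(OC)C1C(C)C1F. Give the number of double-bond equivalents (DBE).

Degree of unsaturation = (number of rings) + (number of π bonds).
Ring closures in the SMILES: 1.
π bonds: 1 double bond (each 1 DoU) → 1 DoU from unsaturation.
Total DoU = 1 + 1 = 2.

2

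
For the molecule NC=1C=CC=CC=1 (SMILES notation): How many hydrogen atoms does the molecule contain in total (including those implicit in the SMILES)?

Walk through each heavy atom and fill implicit hydrogens from standard valence (C 4, N 3, O 2, S 2, halogen 1):
  atom 1: N, bond orders sum to 1 (valence 3) → 2 H
  atom 2: C, bond orders sum to 4 (valence 4) → 0 H
  atom 3: C, bond orders sum to 3 (valence 4) → 1 H
  atom 4: C, bond orders sum to 3 (valence 4) → 1 H
  atom 5: C, bond orders sum to 3 (valence 4) → 1 H
  atom 6: C, bond orders sum to 3 (valence 4) → 1 H
  atom 7: C, bond orders sum to 3 (valence 4) → 1 H
Total hydrogens: 7.

7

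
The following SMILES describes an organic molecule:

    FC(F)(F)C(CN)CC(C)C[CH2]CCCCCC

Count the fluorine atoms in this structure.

Scan the SMILES for F atoms (remember two-letter symbols like Cl and Br are single atoms).
Fluorine count: 3.

3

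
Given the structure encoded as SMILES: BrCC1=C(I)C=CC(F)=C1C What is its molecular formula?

C8H7BrFI

Walk through each heavy atom and fill implicit hydrogens from standard valence (C 4, N 3, O 2, S 2, halogen 1):
  atom 1: Br (halogen, monovalent) → 0 H
  atom 2: C, bond orders sum to 2 (valence 4) → 2 H
  atom 3: C, bond orders sum to 4 (valence 4) → 0 H
  atom 4: C, bond orders sum to 4 (valence 4) → 0 H
  atom 5: I (halogen, monovalent) → 0 H
  atom 6: C, bond orders sum to 3 (valence 4) → 1 H
  atom 7: C, bond orders sum to 3 (valence 4) → 1 H
  atom 8: C, bond orders sum to 4 (valence 4) → 0 H
  atom 9: F (halogen, monovalent) → 0 H
  atom 10: C, bond orders sum to 4 (valence 4) → 0 H
  atom 11: C, bond orders sum to 1 (valence 4) → 3 H
Totals → C:8, H:7, Br:1, F:1, I:1.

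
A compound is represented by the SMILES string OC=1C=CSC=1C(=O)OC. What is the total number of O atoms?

3

Scan the SMILES for O atoms (remember two-letter symbols like Cl and Br are single atoms).
Oxygen count: 3.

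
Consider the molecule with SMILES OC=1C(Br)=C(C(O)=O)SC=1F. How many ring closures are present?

1

In SMILES, each pair of matching ring-closure digits denotes one ring-closing bond; the number of such bonds equals the number of independent rings.
Ring-closure bonds here: 1.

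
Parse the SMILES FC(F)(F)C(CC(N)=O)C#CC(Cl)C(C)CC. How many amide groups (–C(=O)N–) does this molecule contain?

The amide motif appears at heavy-atom position 7 in the SMILES.
Other groups present: 1 alkyne.
Amide count: 1.

1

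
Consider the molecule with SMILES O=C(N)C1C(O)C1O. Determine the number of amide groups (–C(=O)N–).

1

The amide motif appears at heavy-atom position 2 in the SMILES.
Other groups present: 2 hydroxyl.
Amide count: 1.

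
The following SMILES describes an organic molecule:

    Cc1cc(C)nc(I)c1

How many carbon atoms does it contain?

Count every carbon token in the SMILES (each C, including those in ring-closure positions and inside branches).
Carbon count: 7.

7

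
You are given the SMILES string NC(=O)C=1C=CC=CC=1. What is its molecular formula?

C7H7NO

Walk through each heavy atom and fill implicit hydrogens from standard valence (C 4, N 3, O 2, S 2, halogen 1):
  atom 1: N, bond orders sum to 1 (valence 3) → 2 H
  atom 2: C, bond orders sum to 4 (valence 4) → 0 H
  atom 3: O, bond orders sum to 2 (valence 2) → 0 H
  atom 4: C, bond orders sum to 4 (valence 4) → 0 H
  atom 5: C, bond orders sum to 3 (valence 4) → 1 H
  atom 6: C, bond orders sum to 3 (valence 4) → 1 H
  atom 7: C, bond orders sum to 3 (valence 4) → 1 H
  atom 8: C, bond orders sum to 3 (valence 4) → 1 H
  atom 9: C, bond orders sum to 3 (valence 4) → 1 H
Totals → C:7, H:7, N:1, O:1.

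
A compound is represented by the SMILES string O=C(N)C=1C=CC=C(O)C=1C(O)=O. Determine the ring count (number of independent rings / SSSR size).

In SMILES, each pair of matching ring-closure digits denotes one ring-closing bond; the number of such bonds equals the number of independent rings.
Ring-closure bonds here: 1.

1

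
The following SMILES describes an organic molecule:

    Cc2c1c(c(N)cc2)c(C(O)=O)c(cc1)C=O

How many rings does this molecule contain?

2

In SMILES, each pair of matching ring-closure digits denotes one ring-closing bond; the number of such bonds equals the number of independent rings.
Ring-closure bonds here: 2.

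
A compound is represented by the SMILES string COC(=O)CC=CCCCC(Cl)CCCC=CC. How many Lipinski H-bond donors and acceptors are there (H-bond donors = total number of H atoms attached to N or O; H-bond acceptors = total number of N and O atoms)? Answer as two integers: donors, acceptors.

0, 2

Donors: find every N or O and count the H atoms it carries.
  atom 2 (O): bond orders sum to 2 → 0 H
  atom 4 (O): bond orders sum to 2 → 0 H
Lipinski HBD = 0.
Acceptors: N atoms = 0, O atoms = 2 → HBA = 2.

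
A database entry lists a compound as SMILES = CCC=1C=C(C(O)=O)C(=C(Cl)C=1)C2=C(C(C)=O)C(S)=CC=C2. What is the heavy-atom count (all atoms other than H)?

Every atom symbol written in the SMILES (organic subset) is one heavy atom; implicit H are not written.
Heavy atoms by element → C:17, Cl:1, O:3, S:1.
Total: 22.

22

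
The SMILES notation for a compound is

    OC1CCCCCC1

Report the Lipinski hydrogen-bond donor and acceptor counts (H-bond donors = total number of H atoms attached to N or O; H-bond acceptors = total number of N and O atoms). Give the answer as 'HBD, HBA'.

1, 1

Donors: find every N or O and count the H atoms it carries.
  atom 1 (O): bond orders sum to 1 → 1 H
Lipinski HBD = 1.
Acceptors: N atoms = 0, O atoms = 1 → HBA = 1.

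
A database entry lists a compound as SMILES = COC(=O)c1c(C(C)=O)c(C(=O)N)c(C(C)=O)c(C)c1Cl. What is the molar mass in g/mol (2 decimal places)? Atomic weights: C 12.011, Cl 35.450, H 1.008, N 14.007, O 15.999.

First, the molecular formula is C14H14ClNO5 (counting implicit H from valence).
  C: 14 × 12.011 = 168.154
  Cl: 1 × 35.450 = 35.450
  H: 14 × 1.008 = 14.112
  N: 1 × 14.007 = 14.007
  O: 5 × 15.999 = 79.995
Sum: 14×12.011 + 1×35.450 + 14×1.008 + 1×14.007 + 5×15.999 = 311.718 → 311.72 g/mol.

311.72 g/mol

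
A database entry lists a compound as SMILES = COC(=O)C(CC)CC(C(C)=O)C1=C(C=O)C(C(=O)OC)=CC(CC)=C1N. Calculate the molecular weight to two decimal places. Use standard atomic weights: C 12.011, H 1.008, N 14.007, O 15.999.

First, the molecular formula is C20H27NO6 (counting implicit H from valence).
  C: 20 × 12.011 = 240.220
  H: 27 × 1.008 = 27.216
  N: 1 × 14.007 = 14.007
  O: 6 × 15.999 = 95.994
Sum: 20×12.011 + 27×1.008 + 1×14.007 + 6×15.999 = 377.437 → 377.44 g/mol.

377.44 g/mol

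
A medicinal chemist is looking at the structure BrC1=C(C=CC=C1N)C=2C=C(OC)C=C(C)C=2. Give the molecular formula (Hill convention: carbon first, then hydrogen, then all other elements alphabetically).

Walk through each heavy atom and fill implicit hydrogens from standard valence (C 4, N 3, O 2, S 2, halogen 1):
  atom 1: Br (halogen, monovalent) → 0 H
  atom 2: C, bond orders sum to 4 (valence 4) → 0 H
  atom 3: C, bond orders sum to 4 (valence 4) → 0 H
  atom 4: C, bond orders sum to 3 (valence 4) → 1 H
  atom 5: C, bond orders sum to 3 (valence 4) → 1 H
  atom 6: C, bond orders sum to 3 (valence 4) → 1 H
  atom 7: C, bond orders sum to 4 (valence 4) → 0 H
  atom 8: N, bond orders sum to 1 (valence 3) → 2 H
  atom 9: C, bond orders sum to 4 (valence 4) → 0 H
  atom 10: C, bond orders sum to 3 (valence 4) → 1 H
  atom 11: C, bond orders sum to 4 (valence 4) → 0 H
  atom 12: O, bond orders sum to 2 (valence 2) → 0 H
  atom 13: C, bond orders sum to 1 (valence 4) → 3 H
  atom 14: C, bond orders sum to 3 (valence 4) → 1 H
  atom 15: C, bond orders sum to 4 (valence 4) → 0 H
  atom 16: C, bond orders sum to 1 (valence 4) → 3 H
  atom 17: C, bond orders sum to 3 (valence 4) → 1 H
Totals → C:14, H:14, Br:1, N:1, O:1.
In Hill order: C14H14BrNO.

C14H14BrNO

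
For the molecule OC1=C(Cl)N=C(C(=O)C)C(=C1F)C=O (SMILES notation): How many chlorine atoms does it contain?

Scan the SMILES for Cl atoms (remember two-letter symbols like Cl and Br are single atoms).
Chlorine count: 1.

1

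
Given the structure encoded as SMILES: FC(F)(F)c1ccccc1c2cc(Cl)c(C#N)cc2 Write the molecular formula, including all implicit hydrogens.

C14H7ClF3N

Walk through each heavy atom and fill implicit hydrogens from standard valence (C 4, N 3, O 2, S 2, halogen 1); for lowercase aromatic atoms, an aromatic c carries 1 H when it has two neighbours and 0 H with three, and aromatic n carries 0 H:
  atom 1: F (halogen, monovalent) → 0 H
  atom 2: C, bond orders sum to 4 (valence 4) → 0 H
  atom 3: F (halogen, monovalent) → 0 H
  atom 4: F (halogen, monovalent) → 0 H
  atom 5: aromatic c, 3 neighbours → 0 H
  atom 6: aromatic c, 2 neighbours → 1 H
  atom 7: aromatic c, 2 neighbours → 1 H
  atom 8: aromatic c, 2 neighbours → 1 H
  atom 9: aromatic c, 2 neighbours → 1 H
  atom 10: aromatic c, 3 neighbours → 0 H
  atom 11: aromatic c, 3 neighbours → 0 H
  atom 12: aromatic c, 2 neighbours → 1 H
  atom 13: aromatic c, 3 neighbours → 0 H
  atom 14: Cl (halogen, monovalent) → 0 H
  atom 15: aromatic c, 3 neighbours → 0 H
  atom 16: C, bond orders sum to 4 (valence 4) → 0 H
  atom 17: N, bond orders sum to 3 (valence 3) → 0 H
  atom 18: aromatic c, 2 neighbours → 1 H
  atom 19: aromatic c, 2 neighbours → 1 H
Totals → C:14, H:7, Cl:1, F:3, N:1.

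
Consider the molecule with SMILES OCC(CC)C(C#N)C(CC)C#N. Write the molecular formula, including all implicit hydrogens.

C10H16N2O

Walk through each heavy atom and fill implicit hydrogens from standard valence (C 4, N 3, O 2, S 2, halogen 1):
  atom 1: O, bond orders sum to 1 (valence 2) → 1 H
  atom 2: C, bond orders sum to 2 (valence 4) → 2 H
  atom 3: C, bond orders sum to 3 (valence 4) → 1 H
  atom 4: C, bond orders sum to 2 (valence 4) → 2 H
  atom 5: C, bond orders sum to 1 (valence 4) → 3 H
  atom 6: C, bond orders sum to 3 (valence 4) → 1 H
  atom 7: C, bond orders sum to 4 (valence 4) → 0 H
  atom 8: N, bond orders sum to 3 (valence 3) → 0 H
  atom 9: C, bond orders sum to 3 (valence 4) → 1 H
  atom 10: C, bond orders sum to 2 (valence 4) → 2 H
  atom 11: C, bond orders sum to 1 (valence 4) → 3 H
  atom 12: C, bond orders sum to 4 (valence 4) → 0 H
  atom 13: N, bond orders sum to 3 (valence 3) → 0 H
Totals → C:10, H:16, N:2, O:1.
In Hill order: C10H16N2O.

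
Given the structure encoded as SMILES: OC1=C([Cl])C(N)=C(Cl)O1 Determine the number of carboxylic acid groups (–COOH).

Scan the SMILES for the carboxylic acid motif — none present.
Groups that are present: 1 hydroxyl, 1 primary amine.

0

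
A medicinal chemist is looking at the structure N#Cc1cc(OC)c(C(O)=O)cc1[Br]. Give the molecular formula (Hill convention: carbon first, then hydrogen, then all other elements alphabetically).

Walk through each heavy atom and fill implicit hydrogens from standard valence (C 4, N 3, O 2, S 2, halogen 1); for lowercase aromatic atoms, an aromatic c carries 1 H when it has two neighbours and 0 H with three, and aromatic n carries 0 H:
  atom 1: N, bond orders sum to 3 (valence 3) → 0 H
  atom 2: C, bond orders sum to 4 (valence 4) → 0 H
  atom 3: aromatic c, 3 neighbours → 0 H
  atom 4: aromatic c, 2 neighbours → 1 H
  atom 5: aromatic c, 3 neighbours → 0 H
  atom 6: O, bond orders sum to 2 (valence 2) → 0 H
  atom 7: C, bond orders sum to 1 (valence 4) → 3 H
  atom 8: aromatic c, 3 neighbours → 0 H
  atom 9: C, bond orders sum to 4 (valence 4) → 0 H
  atom 10: O, bond orders sum to 1 (valence 2) → 1 H
  atom 11: O, bond orders sum to 2 (valence 2) → 0 H
  atom 12: aromatic c, 2 neighbours → 1 H
  atom 13: aromatic c, 3 neighbours → 0 H
  atom 14: Br with explicit H count 0
Totals → C:9, H:6, Br:1, N:1, O:3.

C9H6BrNO3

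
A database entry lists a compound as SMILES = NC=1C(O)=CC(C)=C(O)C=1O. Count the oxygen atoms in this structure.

Scan the SMILES for O atoms (remember two-letter symbols like Cl and Br are single atoms).
Oxygen count: 3.

3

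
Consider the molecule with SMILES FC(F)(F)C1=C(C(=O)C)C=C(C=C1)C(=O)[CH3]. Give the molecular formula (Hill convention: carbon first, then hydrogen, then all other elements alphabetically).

Walk through each heavy atom and fill implicit hydrogens from standard valence (C 4, N 3, O 2, S 2, halogen 1):
  atom 1: F (halogen, monovalent) → 0 H
  atom 2: C, bond orders sum to 4 (valence 4) → 0 H
  atom 3: F (halogen, monovalent) → 0 H
  atom 4: F (halogen, monovalent) → 0 H
  atom 5: C, bond orders sum to 4 (valence 4) → 0 H
  atom 6: C, bond orders sum to 4 (valence 4) → 0 H
  atom 7: C, bond orders sum to 4 (valence 4) → 0 H
  atom 8: O, bond orders sum to 2 (valence 2) → 0 H
  atom 9: C, bond orders sum to 1 (valence 4) → 3 H
  atom 10: C, bond orders sum to 3 (valence 4) → 1 H
  atom 11: C, bond orders sum to 4 (valence 4) → 0 H
  atom 12: C, bond orders sum to 3 (valence 4) → 1 H
  atom 13: C, bond orders sum to 3 (valence 4) → 1 H
  atom 14: C, bond orders sum to 4 (valence 4) → 0 H
  atom 15: O, bond orders sum to 2 (valence 2) → 0 H
  atom 16: C with explicit H count 3
Totals → C:11, H:9, F:3, O:2.

C11H9F3O2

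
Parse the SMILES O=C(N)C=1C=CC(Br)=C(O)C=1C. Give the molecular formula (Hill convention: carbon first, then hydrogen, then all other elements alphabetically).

Walk through each heavy atom and fill implicit hydrogens from standard valence (C 4, N 3, O 2, S 2, halogen 1):
  atom 1: O, bond orders sum to 2 (valence 2) → 0 H
  atom 2: C, bond orders sum to 4 (valence 4) → 0 H
  atom 3: N, bond orders sum to 1 (valence 3) → 2 H
  atom 4: C, bond orders sum to 4 (valence 4) → 0 H
  atom 5: C, bond orders sum to 3 (valence 4) → 1 H
  atom 6: C, bond orders sum to 3 (valence 4) → 1 H
  atom 7: C, bond orders sum to 4 (valence 4) → 0 H
  atom 8: Br (halogen, monovalent) → 0 H
  atom 9: C, bond orders sum to 4 (valence 4) → 0 H
  atom 10: O, bond orders sum to 1 (valence 2) → 1 H
  atom 11: C, bond orders sum to 4 (valence 4) → 0 H
  atom 12: C, bond orders sum to 1 (valence 4) → 3 H
Totals → C:8, H:8, Br:1, N:1, O:2.

C8H8BrNO2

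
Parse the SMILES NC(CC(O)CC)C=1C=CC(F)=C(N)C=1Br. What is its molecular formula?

Walk through each heavy atom and fill implicit hydrogens from standard valence (C 4, N 3, O 2, S 2, halogen 1):
  atom 1: N, bond orders sum to 1 (valence 3) → 2 H
  atom 2: C, bond orders sum to 3 (valence 4) → 1 H
  atom 3: C, bond orders sum to 2 (valence 4) → 2 H
  atom 4: C, bond orders sum to 3 (valence 4) → 1 H
  atom 5: O, bond orders sum to 1 (valence 2) → 1 H
  atom 6: C, bond orders sum to 2 (valence 4) → 2 H
  atom 7: C, bond orders sum to 1 (valence 4) → 3 H
  atom 8: C, bond orders sum to 4 (valence 4) → 0 H
  atom 9: C, bond orders sum to 3 (valence 4) → 1 H
  atom 10: C, bond orders sum to 3 (valence 4) → 1 H
  atom 11: C, bond orders sum to 4 (valence 4) → 0 H
  atom 12: F (halogen, monovalent) → 0 H
  atom 13: C, bond orders sum to 4 (valence 4) → 0 H
  atom 14: N, bond orders sum to 1 (valence 3) → 2 H
  atom 15: C, bond orders sum to 4 (valence 4) → 0 H
  atom 16: Br (halogen, monovalent) → 0 H
Totals → C:11, H:16, Br:1, F:1, N:2, O:1.
In Hill order: C11H16BrFN2O.

C11H16BrFN2O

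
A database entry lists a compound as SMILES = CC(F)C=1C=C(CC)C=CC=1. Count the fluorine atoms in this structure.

Scan the SMILES for F atoms (remember two-letter symbols like Cl and Br are single atoms).
Fluorine count: 1.

1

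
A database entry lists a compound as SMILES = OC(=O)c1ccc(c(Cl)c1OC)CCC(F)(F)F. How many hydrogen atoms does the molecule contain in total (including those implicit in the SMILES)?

Walk through each heavy atom and fill implicit hydrogens from standard valence (C 4, N 3, O 2, S 2, halogen 1); for lowercase aromatic atoms, an aromatic c carries 1 H when it has two neighbours and 0 H with three, and aromatic n carries 0 H:
  atom 1: O, bond orders sum to 1 (valence 2) → 1 H
  atom 2: C, bond orders sum to 4 (valence 4) → 0 H
  atom 3: O, bond orders sum to 2 (valence 2) → 0 H
  atom 4: aromatic c, 3 neighbours → 0 H
  atom 5: aromatic c, 2 neighbours → 1 H
  atom 6: aromatic c, 2 neighbours → 1 H
  atom 7: aromatic c, 3 neighbours → 0 H
  atom 8: aromatic c, 3 neighbours → 0 H
  atom 9: Cl (halogen, monovalent) → 0 H
  atom 10: aromatic c, 3 neighbours → 0 H
  atom 11: O, bond orders sum to 2 (valence 2) → 0 H
  atom 12: C, bond orders sum to 1 (valence 4) → 3 H
  atom 13: C, bond orders sum to 2 (valence 4) → 2 H
  atom 14: C, bond orders sum to 2 (valence 4) → 2 H
  atom 15: C, bond orders sum to 4 (valence 4) → 0 H
  atom 16: F (halogen, monovalent) → 0 H
  atom 17: F (halogen, monovalent) → 0 H
  atom 18: F (halogen, monovalent) → 0 H
Total hydrogens: 10.

10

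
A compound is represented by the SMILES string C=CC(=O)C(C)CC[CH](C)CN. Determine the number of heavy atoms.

12

Every atom symbol written in the SMILES (organic subset) is one heavy atom; implicit H are not written.
Heavy atoms by element → C:10, N:1, O:1.
Total: 12.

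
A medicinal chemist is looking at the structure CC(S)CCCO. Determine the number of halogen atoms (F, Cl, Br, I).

Scan the SMILES for the halogen motif — none present.
Groups that are present: 1 hydroxyl, 1 thiol.

0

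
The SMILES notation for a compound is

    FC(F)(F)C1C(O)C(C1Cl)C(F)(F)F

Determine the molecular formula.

C6H5ClF6O

Walk through each heavy atom and fill implicit hydrogens from standard valence (C 4, N 3, O 2, S 2, halogen 1):
  atom 1: F (halogen, monovalent) → 0 H
  atom 2: C, bond orders sum to 4 (valence 4) → 0 H
  atom 3: F (halogen, monovalent) → 0 H
  atom 4: F (halogen, monovalent) → 0 H
  atom 5: C, bond orders sum to 3 (valence 4) → 1 H
  atom 6: C, bond orders sum to 3 (valence 4) → 1 H
  atom 7: O, bond orders sum to 1 (valence 2) → 1 H
  atom 8: C, bond orders sum to 3 (valence 4) → 1 H
  atom 9: C, bond orders sum to 3 (valence 4) → 1 H
  atom 10: Cl (halogen, monovalent) → 0 H
  atom 11: C, bond orders sum to 4 (valence 4) → 0 H
  atom 12: F (halogen, monovalent) → 0 H
  atom 13: F (halogen, monovalent) → 0 H
  atom 14: F (halogen, monovalent) → 0 H
Totals → C:6, H:5, Cl:1, F:6, O:1.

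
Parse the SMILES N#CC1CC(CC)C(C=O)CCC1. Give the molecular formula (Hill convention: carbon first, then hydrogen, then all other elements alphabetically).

Walk through each heavy atom and fill implicit hydrogens from standard valence (C 4, N 3, O 2, S 2, halogen 1):
  atom 1: N, bond orders sum to 3 (valence 3) → 0 H
  atom 2: C, bond orders sum to 4 (valence 4) → 0 H
  atom 3: C, bond orders sum to 3 (valence 4) → 1 H
  atom 4: C, bond orders sum to 2 (valence 4) → 2 H
  atom 5: C, bond orders sum to 3 (valence 4) → 1 H
  atom 6: C, bond orders sum to 2 (valence 4) → 2 H
  atom 7: C, bond orders sum to 1 (valence 4) → 3 H
  atom 8: C, bond orders sum to 3 (valence 4) → 1 H
  atom 9: C, bond orders sum to 3 (valence 4) → 1 H
  atom 10: O, bond orders sum to 2 (valence 2) → 0 H
  atom 11: C, bond orders sum to 2 (valence 4) → 2 H
  atom 12: C, bond orders sum to 2 (valence 4) → 2 H
  atom 13: C, bond orders sum to 2 (valence 4) → 2 H
Totals → C:11, H:17, N:1, O:1.

C11H17NO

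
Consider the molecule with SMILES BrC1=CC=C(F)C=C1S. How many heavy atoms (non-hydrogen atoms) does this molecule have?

9

Every atom symbol written in the SMILES (organic subset) is one heavy atom; implicit H are not written.
Heavy atoms by element → Br:1, C:6, F:1, S:1.
Total: 9.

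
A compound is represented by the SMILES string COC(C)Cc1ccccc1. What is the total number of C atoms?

10

Count every carbon token in the SMILES (each C, including those in ring-closure positions and inside branches).
Carbon count: 10.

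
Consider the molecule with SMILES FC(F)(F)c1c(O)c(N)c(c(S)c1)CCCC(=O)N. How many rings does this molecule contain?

In SMILES, each pair of matching ring-closure digits denotes one ring-closing bond; the number of such bonds equals the number of independent rings.
Ring-closure bonds here: 1.

1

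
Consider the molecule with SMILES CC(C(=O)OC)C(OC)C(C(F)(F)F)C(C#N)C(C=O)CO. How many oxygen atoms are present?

Scan the SMILES for O atoms (remember two-letter symbols like Cl and Br are single atoms).
Oxygen count: 5.

5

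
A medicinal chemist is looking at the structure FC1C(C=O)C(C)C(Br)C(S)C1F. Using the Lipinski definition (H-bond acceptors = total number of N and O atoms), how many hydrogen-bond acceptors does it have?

N atoms: 0; O atoms: 1.
Lipinski HBA = 0 + 1 = 1.

1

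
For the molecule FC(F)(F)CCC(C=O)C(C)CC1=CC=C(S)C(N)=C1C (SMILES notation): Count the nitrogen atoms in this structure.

1

Scan the SMILES for N atoms (remember two-letter symbols like Cl and Br are single atoms).
Nitrogen count: 1.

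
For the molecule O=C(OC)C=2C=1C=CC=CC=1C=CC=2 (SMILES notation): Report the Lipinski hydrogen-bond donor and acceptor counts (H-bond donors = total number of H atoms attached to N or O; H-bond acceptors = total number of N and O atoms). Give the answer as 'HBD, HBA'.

Donors: find every N or O and count the H atoms it carries.
  atom 1 (O): bond orders sum to 2 → 0 H
  atom 3 (O): bond orders sum to 2 → 0 H
Lipinski HBD = 0.
Acceptors: N atoms = 0, O atoms = 2 → HBA = 2.

0, 2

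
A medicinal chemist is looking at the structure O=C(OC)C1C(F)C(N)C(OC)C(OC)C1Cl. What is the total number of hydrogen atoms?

Walk through each heavy atom and fill implicit hydrogens from standard valence (C 4, N 3, O 2, S 2, halogen 1):
  atom 1: O, bond orders sum to 2 (valence 2) → 0 H
  atom 2: C, bond orders sum to 4 (valence 4) → 0 H
  atom 3: O, bond orders sum to 2 (valence 2) → 0 H
  atom 4: C, bond orders sum to 1 (valence 4) → 3 H
  atom 5: C, bond orders sum to 3 (valence 4) → 1 H
  atom 6: C, bond orders sum to 3 (valence 4) → 1 H
  atom 7: F (halogen, monovalent) → 0 H
  atom 8: C, bond orders sum to 3 (valence 4) → 1 H
  atom 9: N, bond orders sum to 1 (valence 3) → 2 H
  atom 10: C, bond orders sum to 3 (valence 4) → 1 H
  atom 11: O, bond orders sum to 2 (valence 2) → 0 H
  atom 12: C, bond orders sum to 1 (valence 4) → 3 H
  atom 13: C, bond orders sum to 3 (valence 4) → 1 H
  atom 14: O, bond orders sum to 2 (valence 2) → 0 H
  atom 15: C, bond orders sum to 1 (valence 4) → 3 H
  atom 16: C, bond orders sum to 3 (valence 4) → 1 H
  atom 17: Cl (halogen, monovalent) → 0 H
Total hydrogens: 17.

17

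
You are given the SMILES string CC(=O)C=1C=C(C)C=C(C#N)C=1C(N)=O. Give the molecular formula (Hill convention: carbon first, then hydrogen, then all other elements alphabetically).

Walk through each heavy atom and fill implicit hydrogens from standard valence (C 4, N 3, O 2, S 2, halogen 1):
  atom 1: C, bond orders sum to 1 (valence 4) → 3 H
  atom 2: C, bond orders sum to 4 (valence 4) → 0 H
  atom 3: O, bond orders sum to 2 (valence 2) → 0 H
  atom 4: C, bond orders sum to 4 (valence 4) → 0 H
  atom 5: C, bond orders sum to 3 (valence 4) → 1 H
  atom 6: C, bond orders sum to 4 (valence 4) → 0 H
  atom 7: C, bond orders sum to 1 (valence 4) → 3 H
  atom 8: C, bond orders sum to 3 (valence 4) → 1 H
  atom 9: C, bond orders sum to 4 (valence 4) → 0 H
  atom 10: C, bond orders sum to 4 (valence 4) → 0 H
  atom 11: N, bond orders sum to 3 (valence 3) → 0 H
  atom 12: C, bond orders sum to 4 (valence 4) → 0 H
  atom 13: C, bond orders sum to 4 (valence 4) → 0 H
  atom 14: N, bond orders sum to 1 (valence 3) → 2 H
  atom 15: O, bond orders sum to 2 (valence 2) → 0 H
Totals → C:11, H:10, N:2, O:2.

C11H10N2O2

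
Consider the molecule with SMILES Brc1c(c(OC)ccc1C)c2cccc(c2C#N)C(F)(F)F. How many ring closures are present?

In SMILES, each pair of matching ring-closure digits denotes one ring-closing bond; the number of such bonds equals the number of independent rings.
Ring-closure bonds here: 2.

2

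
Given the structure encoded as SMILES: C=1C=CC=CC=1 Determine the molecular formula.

Walk through each heavy atom and fill implicit hydrogens from standard valence (C 4, N 3, O 2, S 2, halogen 1):
  atom 1: C, bond orders sum to 3 (valence 4) → 1 H
  atom 2: C, bond orders sum to 3 (valence 4) → 1 H
  atom 3: C, bond orders sum to 3 (valence 4) → 1 H
  atom 4: C, bond orders sum to 3 (valence 4) → 1 H
  atom 5: C, bond orders sum to 3 (valence 4) → 1 H
  atom 6: C, bond orders sum to 3 (valence 4) → 1 H
Totals → C:6, H:6.

C6H6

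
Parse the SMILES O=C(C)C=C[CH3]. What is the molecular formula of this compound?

C5H8O

Walk through each heavy atom and fill implicit hydrogens from standard valence (C 4, N 3, O 2, S 2, halogen 1):
  atom 1: O, bond orders sum to 2 (valence 2) → 0 H
  atom 2: C, bond orders sum to 4 (valence 4) → 0 H
  atom 3: C, bond orders sum to 1 (valence 4) → 3 H
  atom 4: C, bond orders sum to 3 (valence 4) → 1 H
  atom 5: C, bond orders sum to 3 (valence 4) → 1 H
  atom 6: C with explicit H count 3
Totals → C:5, H:8, O:1.
In Hill order: C5H8O.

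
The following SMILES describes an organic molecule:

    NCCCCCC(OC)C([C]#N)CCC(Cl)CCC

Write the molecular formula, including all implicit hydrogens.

C15H29ClN2O

Walk through each heavy atom and fill implicit hydrogens from standard valence (C 4, N 3, O 2, S 2, halogen 1):
  atom 1: N, bond orders sum to 1 (valence 3) → 2 H
  atom 2: C, bond orders sum to 2 (valence 4) → 2 H
  atom 3: C, bond orders sum to 2 (valence 4) → 2 H
  atom 4: C, bond orders sum to 2 (valence 4) → 2 H
  atom 5: C, bond orders sum to 2 (valence 4) → 2 H
  atom 6: C, bond orders sum to 2 (valence 4) → 2 H
  atom 7: C, bond orders sum to 3 (valence 4) → 1 H
  atom 8: O, bond orders sum to 2 (valence 2) → 0 H
  atom 9: C, bond orders sum to 1 (valence 4) → 3 H
  atom 10: C, bond orders sum to 3 (valence 4) → 1 H
  atom 11: C with explicit H count 0
  atom 12: N, bond orders sum to 3 (valence 3) → 0 H
  atom 13: C, bond orders sum to 2 (valence 4) → 2 H
  atom 14: C, bond orders sum to 2 (valence 4) → 2 H
  atom 15: C, bond orders sum to 3 (valence 4) → 1 H
  atom 16: Cl (halogen, monovalent) → 0 H
  atom 17: C, bond orders sum to 2 (valence 4) → 2 H
  atom 18: C, bond orders sum to 2 (valence 4) → 2 H
  atom 19: C, bond orders sum to 1 (valence 4) → 3 H
Totals → C:15, H:29, Cl:1, N:2, O:1.
In Hill order: C15H29ClN2O.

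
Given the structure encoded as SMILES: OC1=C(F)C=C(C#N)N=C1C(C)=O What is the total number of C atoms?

8

Count every carbon token in the SMILES (each C, including those in ring-closure positions and inside branches).
Carbon count: 8.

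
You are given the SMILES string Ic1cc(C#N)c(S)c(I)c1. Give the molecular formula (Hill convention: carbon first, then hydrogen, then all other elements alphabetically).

Walk through each heavy atom and fill implicit hydrogens from standard valence (C 4, N 3, O 2, S 2, halogen 1); for lowercase aromatic atoms, an aromatic c carries 1 H when it has two neighbours and 0 H with three, and aromatic n carries 0 H:
  atom 1: I (halogen, monovalent) → 0 H
  atom 2: aromatic c, 3 neighbours → 0 H
  atom 3: aromatic c, 2 neighbours → 1 H
  atom 4: aromatic c, 3 neighbours → 0 H
  atom 5: C, bond orders sum to 4 (valence 4) → 0 H
  atom 6: N, bond orders sum to 3 (valence 3) → 0 H
  atom 7: aromatic c, 3 neighbours → 0 H
  atom 8: S, bond orders sum to 1 (valence 2) → 1 H
  atom 9: aromatic c, 3 neighbours → 0 H
  atom 10: I (halogen, monovalent) → 0 H
  atom 11: aromatic c, 2 neighbours → 1 H
Totals → C:7, H:3, I:2, N:1, S:1.

C7H3I2NS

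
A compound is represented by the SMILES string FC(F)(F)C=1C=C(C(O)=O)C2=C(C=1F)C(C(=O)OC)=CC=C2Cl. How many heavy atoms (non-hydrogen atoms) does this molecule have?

23

Every atom symbol written in the SMILES (organic subset) is one heavy atom; implicit H are not written.
Heavy atoms by element → C:14, Cl:1, F:4, O:4.
Total: 23.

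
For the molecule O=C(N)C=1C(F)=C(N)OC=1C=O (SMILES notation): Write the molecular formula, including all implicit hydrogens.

C6H5FN2O3

Walk through each heavy atom and fill implicit hydrogens from standard valence (C 4, N 3, O 2, S 2, halogen 1):
  atom 1: O, bond orders sum to 2 (valence 2) → 0 H
  atom 2: C, bond orders sum to 4 (valence 4) → 0 H
  atom 3: N, bond orders sum to 1 (valence 3) → 2 H
  atom 4: C, bond orders sum to 4 (valence 4) → 0 H
  atom 5: C, bond orders sum to 4 (valence 4) → 0 H
  atom 6: F (halogen, monovalent) → 0 H
  atom 7: C, bond orders sum to 4 (valence 4) → 0 H
  atom 8: N, bond orders sum to 1 (valence 3) → 2 H
  atom 9: O, bond orders sum to 2 (valence 2) → 0 H
  atom 10: C, bond orders sum to 4 (valence 4) → 0 H
  atom 11: C, bond orders sum to 3 (valence 4) → 1 H
  atom 12: O, bond orders sum to 2 (valence 2) → 0 H
Totals → C:6, H:5, F:1, N:2, O:3.
In Hill order: C6H5FN2O3.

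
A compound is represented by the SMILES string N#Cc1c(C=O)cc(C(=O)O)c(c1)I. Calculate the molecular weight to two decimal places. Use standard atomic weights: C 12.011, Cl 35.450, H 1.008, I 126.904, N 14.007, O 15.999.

301.04 g/mol

First, the molecular formula is C9H4INO3 (counting implicit H from valence).
  C: 9 × 12.011 = 108.099
  H: 4 × 1.008 = 4.032
  I: 1 × 126.904 = 126.904
  N: 1 × 14.007 = 14.007
  O: 3 × 15.999 = 47.997
Sum: 9×12.011 + 4×1.008 + 1×126.904 + 1×14.007 + 3×15.999 = 301.039 → 301.04 g/mol.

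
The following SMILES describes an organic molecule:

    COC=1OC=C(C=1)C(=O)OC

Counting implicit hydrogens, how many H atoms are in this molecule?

8

Walk through each heavy atom and fill implicit hydrogens from standard valence (C 4, N 3, O 2, S 2, halogen 1):
  atom 1: C, bond orders sum to 1 (valence 4) → 3 H
  atom 2: O, bond orders sum to 2 (valence 2) → 0 H
  atom 3: C, bond orders sum to 4 (valence 4) → 0 H
  atom 4: O, bond orders sum to 2 (valence 2) → 0 H
  atom 5: C, bond orders sum to 3 (valence 4) → 1 H
  atom 6: C, bond orders sum to 4 (valence 4) → 0 H
  atom 7: C, bond orders sum to 3 (valence 4) → 1 H
  atom 8: C, bond orders sum to 4 (valence 4) → 0 H
  atom 9: O, bond orders sum to 2 (valence 2) → 0 H
  atom 10: O, bond orders sum to 2 (valence 2) → 0 H
  atom 11: C, bond orders sum to 1 (valence 4) → 3 H
Total hydrogens: 8.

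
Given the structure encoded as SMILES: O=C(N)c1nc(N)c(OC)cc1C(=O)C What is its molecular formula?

Walk through each heavy atom and fill implicit hydrogens from standard valence (C 4, N 3, O 2, S 2, halogen 1); for lowercase aromatic atoms, an aromatic c carries 1 H when it has two neighbours and 0 H with three, and aromatic n carries 0 H:
  atom 1: O, bond orders sum to 2 (valence 2) → 0 H
  atom 2: C, bond orders sum to 4 (valence 4) → 0 H
  atom 3: N, bond orders sum to 1 (valence 3) → 2 H
  atom 4: aromatic c, 3 neighbours → 0 H
  atom 5: aromatic n, 2 neighbours → 0 H
  atom 6: aromatic c, 3 neighbours → 0 H
  atom 7: N, bond orders sum to 1 (valence 3) → 2 H
  atom 8: aromatic c, 3 neighbours → 0 H
  atom 9: O, bond orders sum to 2 (valence 2) → 0 H
  atom 10: C, bond orders sum to 1 (valence 4) → 3 H
  atom 11: aromatic c, 2 neighbours → 1 H
  atom 12: aromatic c, 3 neighbours → 0 H
  atom 13: C, bond orders sum to 4 (valence 4) → 0 H
  atom 14: O, bond orders sum to 2 (valence 2) → 0 H
  atom 15: C, bond orders sum to 1 (valence 4) → 3 H
Totals → C:9, H:11, N:3, O:3.
In Hill order: C9H11N3O3.

C9H11N3O3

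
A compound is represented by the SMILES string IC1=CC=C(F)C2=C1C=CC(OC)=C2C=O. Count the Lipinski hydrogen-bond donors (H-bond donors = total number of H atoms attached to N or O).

Donors: find every N or O and count the H atoms it carries.
  atom 12 (O): bond orders sum to 2 → 0 H
  atom 16 (O): bond orders sum to 2 → 0 H
Lipinski HBD = 0.

0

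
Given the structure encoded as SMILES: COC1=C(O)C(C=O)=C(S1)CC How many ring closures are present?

In SMILES, each pair of matching ring-closure digits denotes one ring-closing bond; the number of such bonds equals the number of independent rings.
Ring-closure bonds here: 1.

1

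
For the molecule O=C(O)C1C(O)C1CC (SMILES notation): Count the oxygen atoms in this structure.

3

Scan the SMILES for O atoms (remember two-letter symbols like Cl and Br are single atoms).
Oxygen count: 3.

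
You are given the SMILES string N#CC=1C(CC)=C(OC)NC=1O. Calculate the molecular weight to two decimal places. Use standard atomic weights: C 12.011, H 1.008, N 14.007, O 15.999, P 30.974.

166.18 g/mol

First, the molecular formula is C8H10N2O2 (counting implicit H from valence).
  C: 8 × 12.011 = 96.088
  H: 10 × 1.008 = 10.080
  N: 2 × 14.007 = 28.014
  O: 2 × 15.999 = 31.998
Sum: 8×12.011 + 10×1.008 + 2×14.007 + 2×15.999 = 166.180 → 166.18 g/mol.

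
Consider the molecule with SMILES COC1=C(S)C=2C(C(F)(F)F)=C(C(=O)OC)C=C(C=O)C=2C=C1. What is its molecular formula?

Walk through each heavy atom and fill implicit hydrogens from standard valence (C 4, N 3, O 2, S 2, halogen 1):
  atom 1: C, bond orders sum to 1 (valence 4) → 3 H
  atom 2: O, bond orders sum to 2 (valence 2) → 0 H
  atom 3: C, bond orders sum to 4 (valence 4) → 0 H
  atom 4: C, bond orders sum to 4 (valence 4) → 0 H
  atom 5: S, bond orders sum to 1 (valence 2) → 1 H
  atom 6: C, bond orders sum to 4 (valence 4) → 0 H
  atom 7: C, bond orders sum to 4 (valence 4) → 0 H
  atom 8: C, bond orders sum to 4 (valence 4) → 0 H
  atom 9: F (halogen, monovalent) → 0 H
  atom 10: F (halogen, monovalent) → 0 H
  atom 11: F (halogen, monovalent) → 0 H
  atom 12: C, bond orders sum to 4 (valence 4) → 0 H
  atom 13: C, bond orders sum to 4 (valence 4) → 0 H
  atom 14: O, bond orders sum to 2 (valence 2) → 0 H
  atom 15: O, bond orders sum to 2 (valence 2) → 0 H
  atom 16: C, bond orders sum to 1 (valence 4) → 3 H
  atom 17: C, bond orders sum to 3 (valence 4) → 1 H
  atom 18: C, bond orders sum to 4 (valence 4) → 0 H
  atom 19: C, bond orders sum to 3 (valence 4) → 1 H
  atom 20: O, bond orders sum to 2 (valence 2) → 0 H
  atom 21: C, bond orders sum to 4 (valence 4) → 0 H
  atom 22: C, bond orders sum to 3 (valence 4) → 1 H
  atom 23: C, bond orders sum to 3 (valence 4) → 1 H
Totals → C:15, H:11, F:3, O:4, S:1.

C15H11F3O4S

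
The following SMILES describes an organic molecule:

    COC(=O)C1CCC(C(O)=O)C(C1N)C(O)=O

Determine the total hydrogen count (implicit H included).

Walk through each heavy atom and fill implicit hydrogens from standard valence (C 4, N 3, O 2, S 2, halogen 1):
  atom 1: C, bond orders sum to 1 (valence 4) → 3 H
  atom 2: O, bond orders sum to 2 (valence 2) → 0 H
  atom 3: C, bond orders sum to 4 (valence 4) → 0 H
  atom 4: O, bond orders sum to 2 (valence 2) → 0 H
  atom 5: C, bond orders sum to 3 (valence 4) → 1 H
  atom 6: C, bond orders sum to 2 (valence 4) → 2 H
  atom 7: C, bond orders sum to 2 (valence 4) → 2 H
  atom 8: C, bond orders sum to 3 (valence 4) → 1 H
  atom 9: C, bond orders sum to 4 (valence 4) → 0 H
  atom 10: O, bond orders sum to 1 (valence 2) → 1 H
  atom 11: O, bond orders sum to 2 (valence 2) → 0 H
  atom 12: C, bond orders sum to 3 (valence 4) → 1 H
  atom 13: C, bond orders sum to 3 (valence 4) → 1 H
  atom 14: N, bond orders sum to 1 (valence 3) → 2 H
  atom 15: C, bond orders sum to 4 (valence 4) → 0 H
  atom 16: O, bond orders sum to 1 (valence 2) → 1 H
  atom 17: O, bond orders sum to 2 (valence 2) → 0 H
Total hydrogens: 15.

15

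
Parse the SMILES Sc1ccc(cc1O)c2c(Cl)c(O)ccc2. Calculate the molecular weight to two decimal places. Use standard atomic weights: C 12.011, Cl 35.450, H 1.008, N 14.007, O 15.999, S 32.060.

252.71 g/mol

First, the molecular formula is C12H9ClO2S (counting implicit H from valence).
  C: 12 × 12.011 = 144.132
  Cl: 1 × 35.450 = 35.450
  H: 9 × 1.008 = 9.072
  O: 2 × 15.999 = 31.998
  S: 1 × 32.060 = 32.060
Sum: 12×12.011 + 1×35.450 + 9×1.008 + 2×15.999 + 1×32.060 = 252.712 → 252.71 g/mol.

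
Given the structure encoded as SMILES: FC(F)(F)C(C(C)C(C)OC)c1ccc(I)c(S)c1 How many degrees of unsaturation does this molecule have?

Molecular formula: C13H16F3IOS.
DoU = (2C + 2 + N − H − X) / 2, where X is the halogen count and O/S are ignored.
    = (2·13 + 2 + 0 − 16 − 4) / 2 = 8 / 2 = 4.

4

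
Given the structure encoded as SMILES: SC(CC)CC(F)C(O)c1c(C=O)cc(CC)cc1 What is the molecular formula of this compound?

C15H21FO2S

Walk through each heavy atom and fill implicit hydrogens from standard valence (C 4, N 3, O 2, S 2, halogen 1); for lowercase aromatic atoms, an aromatic c carries 1 H when it has two neighbours and 0 H with three, and aromatic n carries 0 H:
  atom 1: S, bond orders sum to 1 (valence 2) → 1 H
  atom 2: C, bond orders sum to 3 (valence 4) → 1 H
  atom 3: C, bond orders sum to 2 (valence 4) → 2 H
  atom 4: C, bond orders sum to 1 (valence 4) → 3 H
  atom 5: C, bond orders sum to 2 (valence 4) → 2 H
  atom 6: C, bond orders sum to 3 (valence 4) → 1 H
  atom 7: F (halogen, monovalent) → 0 H
  atom 8: C, bond orders sum to 3 (valence 4) → 1 H
  atom 9: O, bond orders sum to 1 (valence 2) → 1 H
  atom 10: aromatic c, 3 neighbours → 0 H
  atom 11: aromatic c, 3 neighbours → 0 H
  atom 12: C, bond orders sum to 3 (valence 4) → 1 H
  atom 13: O, bond orders sum to 2 (valence 2) → 0 H
  atom 14: aromatic c, 2 neighbours → 1 H
  atom 15: aromatic c, 3 neighbours → 0 H
  atom 16: C, bond orders sum to 2 (valence 4) → 2 H
  atom 17: C, bond orders sum to 1 (valence 4) → 3 H
  atom 18: aromatic c, 2 neighbours → 1 H
  atom 19: aromatic c, 2 neighbours → 1 H
Totals → C:15, H:21, F:1, O:2, S:1.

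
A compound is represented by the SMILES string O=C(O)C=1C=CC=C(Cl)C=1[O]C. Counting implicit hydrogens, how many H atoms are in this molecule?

Walk through each heavy atom and fill implicit hydrogens from standard valence (C 4, N 3, O 2, S 2, halogen 1):
  atom 1: O, bond orders sum to 2 (valence 2) → 0 H
  atom 2: C, bond orders sum to 4 (valence 4) → 0 H
  atom 3: O, bond orders sum to 1 (valence 2) → 1 H
  atom 4: C, bond orders sum to 4 (valence 4) → 0 H
  atom 5: C, bond orders sum to 3 (valence 4) → 1 H
  atom 6: C, bond orders sum to 3 (valence 4) → 1 H
  atom 7: C, bond orders sum to 3 (valence 4) → 1 H
  atom 8: C, bond orders sum to 4 (valence 4) → 0 H
  atom 9: Cl (halogen, monovalent) → 0 H
  atom 10: C, bond orders sum to 4 (valence 4) → 0 H
  atom 11: O with explicit H count 0
  atom 12: C, bond orders sum to 1 (valence 4) → 3 H
Total hydrogens: 7.

7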